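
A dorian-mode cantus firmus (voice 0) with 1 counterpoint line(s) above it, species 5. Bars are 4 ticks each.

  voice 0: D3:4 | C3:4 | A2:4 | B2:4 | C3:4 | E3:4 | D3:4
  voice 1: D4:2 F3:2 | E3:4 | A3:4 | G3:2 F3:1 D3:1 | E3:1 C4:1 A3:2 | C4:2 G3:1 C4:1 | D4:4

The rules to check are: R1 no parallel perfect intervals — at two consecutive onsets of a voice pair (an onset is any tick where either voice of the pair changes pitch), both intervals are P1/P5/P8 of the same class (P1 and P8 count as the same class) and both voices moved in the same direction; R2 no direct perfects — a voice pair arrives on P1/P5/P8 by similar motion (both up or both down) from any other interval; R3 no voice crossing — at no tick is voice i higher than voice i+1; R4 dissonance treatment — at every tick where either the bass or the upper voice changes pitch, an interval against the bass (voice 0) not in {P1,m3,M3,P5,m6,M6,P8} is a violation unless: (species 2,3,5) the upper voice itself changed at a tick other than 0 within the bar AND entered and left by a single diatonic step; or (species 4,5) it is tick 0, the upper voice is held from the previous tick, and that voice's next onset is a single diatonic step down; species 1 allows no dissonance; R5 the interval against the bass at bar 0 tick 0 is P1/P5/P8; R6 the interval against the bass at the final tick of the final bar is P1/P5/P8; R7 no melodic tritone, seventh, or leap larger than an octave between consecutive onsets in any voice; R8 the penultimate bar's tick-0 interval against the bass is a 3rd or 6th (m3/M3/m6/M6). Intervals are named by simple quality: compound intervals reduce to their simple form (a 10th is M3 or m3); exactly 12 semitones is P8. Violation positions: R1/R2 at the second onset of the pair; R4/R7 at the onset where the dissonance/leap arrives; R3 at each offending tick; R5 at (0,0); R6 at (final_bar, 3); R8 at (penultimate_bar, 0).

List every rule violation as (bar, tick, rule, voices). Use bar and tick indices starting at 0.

(3, 2, R4, (0, 1))

bar 0: v0=D3 v1=D4 downbeat P8
bar 1: v0=C3 v1=E3 downbeat M3
bar 2: v0=A2 v1=A3 downbeat P8
bar 3: v0=B2 v1=G3 downbeat m6
bar 4: v0=C3 v1=E3 downbeat M3
bar 5: v0=E3 v1=C4 downbeat m6
bar 6: v0=D3 v1=D4 downbeat P8
  -> R4 @ bar 3 tick 2 v(0, 1): B2/F3 TT untreated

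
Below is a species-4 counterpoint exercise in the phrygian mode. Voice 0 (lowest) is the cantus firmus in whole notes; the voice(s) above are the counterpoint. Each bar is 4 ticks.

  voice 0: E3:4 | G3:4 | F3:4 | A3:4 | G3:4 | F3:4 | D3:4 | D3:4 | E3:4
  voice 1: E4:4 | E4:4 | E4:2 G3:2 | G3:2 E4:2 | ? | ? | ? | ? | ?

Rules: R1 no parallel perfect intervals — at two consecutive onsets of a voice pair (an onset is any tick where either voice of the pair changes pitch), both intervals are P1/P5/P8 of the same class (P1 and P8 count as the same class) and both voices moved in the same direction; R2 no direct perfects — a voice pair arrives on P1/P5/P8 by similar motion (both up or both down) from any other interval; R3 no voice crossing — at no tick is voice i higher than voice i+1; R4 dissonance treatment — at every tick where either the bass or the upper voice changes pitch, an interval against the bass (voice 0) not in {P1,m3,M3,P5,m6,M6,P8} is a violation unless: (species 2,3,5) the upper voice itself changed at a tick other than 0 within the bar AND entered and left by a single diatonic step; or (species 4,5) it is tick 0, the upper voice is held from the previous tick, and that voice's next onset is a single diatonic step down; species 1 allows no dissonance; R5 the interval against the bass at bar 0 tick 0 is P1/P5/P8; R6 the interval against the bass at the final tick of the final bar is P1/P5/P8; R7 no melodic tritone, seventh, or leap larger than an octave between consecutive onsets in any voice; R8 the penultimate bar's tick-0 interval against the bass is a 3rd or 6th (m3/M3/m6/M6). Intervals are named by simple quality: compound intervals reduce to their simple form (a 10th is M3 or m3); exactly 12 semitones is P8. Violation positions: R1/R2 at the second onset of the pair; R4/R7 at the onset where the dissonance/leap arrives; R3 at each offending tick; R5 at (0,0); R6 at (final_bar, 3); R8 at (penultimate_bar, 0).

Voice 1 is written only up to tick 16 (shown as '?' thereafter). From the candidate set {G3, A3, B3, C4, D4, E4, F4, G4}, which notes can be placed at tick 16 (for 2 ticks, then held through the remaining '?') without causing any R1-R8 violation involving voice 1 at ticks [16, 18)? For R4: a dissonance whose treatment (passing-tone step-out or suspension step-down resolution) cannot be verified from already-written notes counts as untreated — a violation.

{B3, E4, G4}

G3: violates R2
A3: violates R4
B3: legal
C4: violates R4
D4: violates R1
E4: legal
F4: violates R4
G4: legal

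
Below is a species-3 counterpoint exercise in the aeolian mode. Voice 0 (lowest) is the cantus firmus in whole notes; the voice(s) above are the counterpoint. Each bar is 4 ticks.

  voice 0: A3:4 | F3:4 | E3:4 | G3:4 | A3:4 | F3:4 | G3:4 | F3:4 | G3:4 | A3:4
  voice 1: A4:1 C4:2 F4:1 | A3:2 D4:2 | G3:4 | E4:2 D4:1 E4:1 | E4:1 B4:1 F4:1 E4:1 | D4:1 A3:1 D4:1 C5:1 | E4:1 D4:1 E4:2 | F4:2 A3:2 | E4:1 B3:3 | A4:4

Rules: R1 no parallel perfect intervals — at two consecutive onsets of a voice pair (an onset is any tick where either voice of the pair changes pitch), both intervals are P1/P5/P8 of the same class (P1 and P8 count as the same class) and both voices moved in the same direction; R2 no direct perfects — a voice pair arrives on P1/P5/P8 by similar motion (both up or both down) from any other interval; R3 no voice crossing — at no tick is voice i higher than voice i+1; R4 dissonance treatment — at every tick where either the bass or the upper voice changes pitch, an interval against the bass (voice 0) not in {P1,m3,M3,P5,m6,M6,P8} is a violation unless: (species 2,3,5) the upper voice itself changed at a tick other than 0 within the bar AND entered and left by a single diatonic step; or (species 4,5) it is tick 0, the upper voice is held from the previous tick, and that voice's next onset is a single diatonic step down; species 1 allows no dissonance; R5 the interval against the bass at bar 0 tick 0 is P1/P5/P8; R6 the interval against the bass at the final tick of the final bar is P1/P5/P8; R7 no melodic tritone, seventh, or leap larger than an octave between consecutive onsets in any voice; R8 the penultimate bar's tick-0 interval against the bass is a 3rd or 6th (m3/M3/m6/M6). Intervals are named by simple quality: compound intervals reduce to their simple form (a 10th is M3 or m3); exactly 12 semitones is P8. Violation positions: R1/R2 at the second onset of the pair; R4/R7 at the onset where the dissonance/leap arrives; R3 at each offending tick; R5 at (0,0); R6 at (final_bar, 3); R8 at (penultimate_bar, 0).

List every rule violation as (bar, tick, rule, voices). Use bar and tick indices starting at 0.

bar 0: v0=A3 v1=A4 downbeat P8
bar 1: v0=F3 v1=A3 downbeat M3
bar 2: v0=E3 v1=G3 downbeat m3
bar 3: v0=G3 v1=E4 downbeat M6
bar 4: v0=A3 v1=E4 downbeat P5
bar 5: v0=F3 v1=D4 downbeat M6
bar 6: v0=G3 v1=E4 downbeat M6
bar 7: v0=F3 v1=F4 downbeat P8
bar 8: v0=G3 v1=E4 downbeat M6
bar 9: v0=A3 v1=A4 downbeat P8
  -> R4 @ bar 4 tick 1 v(0, 1): A3/B4 M2 untreated
  -> R7 @ bar 4 tick 2 v(1,): B4->F4 leap 6st
  -> R7 @ bar 5 tick 3 v(1,): D4->C5 leap 10st
  -> R2 @ bar 9 tick 0 v(0, 1): G3/B3 M3 -> A3/A4 P8 similar
  -> R7 @ bar 9 tick 0 v(1,): B3->A4 leap 10st

(4, 1, R4, (0, 1))
(4, 2, R7, (1,))
(5, 3, R7, (1,))
(9, 0, R2, (0, 1))
(9, 0, R7, (1,))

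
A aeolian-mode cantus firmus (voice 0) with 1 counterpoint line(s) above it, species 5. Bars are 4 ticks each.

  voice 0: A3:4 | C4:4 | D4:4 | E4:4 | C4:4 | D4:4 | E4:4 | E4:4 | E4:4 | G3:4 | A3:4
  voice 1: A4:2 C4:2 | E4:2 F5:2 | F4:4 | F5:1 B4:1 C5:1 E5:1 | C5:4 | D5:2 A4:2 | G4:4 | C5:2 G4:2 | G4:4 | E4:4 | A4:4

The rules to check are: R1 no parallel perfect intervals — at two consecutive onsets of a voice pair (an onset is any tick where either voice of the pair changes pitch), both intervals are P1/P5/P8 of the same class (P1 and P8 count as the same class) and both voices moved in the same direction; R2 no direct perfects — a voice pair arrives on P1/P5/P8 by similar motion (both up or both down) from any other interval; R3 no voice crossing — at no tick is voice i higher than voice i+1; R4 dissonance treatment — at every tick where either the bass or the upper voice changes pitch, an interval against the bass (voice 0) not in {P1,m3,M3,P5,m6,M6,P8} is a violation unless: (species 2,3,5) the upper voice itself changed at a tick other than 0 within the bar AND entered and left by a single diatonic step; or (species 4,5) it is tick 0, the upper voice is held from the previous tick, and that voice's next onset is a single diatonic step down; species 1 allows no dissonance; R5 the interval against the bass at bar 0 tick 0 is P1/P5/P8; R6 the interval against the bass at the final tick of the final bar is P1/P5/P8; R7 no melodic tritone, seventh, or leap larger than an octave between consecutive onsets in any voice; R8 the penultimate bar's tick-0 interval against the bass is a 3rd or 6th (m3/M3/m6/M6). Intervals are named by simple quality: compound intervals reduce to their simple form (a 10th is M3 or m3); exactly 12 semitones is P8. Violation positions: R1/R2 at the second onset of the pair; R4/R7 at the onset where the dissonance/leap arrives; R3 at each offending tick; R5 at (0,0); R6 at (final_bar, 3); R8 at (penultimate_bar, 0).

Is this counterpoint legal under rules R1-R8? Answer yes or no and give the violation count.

No (7 violations)

bar 0: v0=A3 v1=A4 (P8)
bar 1: v0=C4 v1=E4 (M3)
bar 2: v0=D4 v1=F4 (m3)
bar 3: v0=E4 v1=F5 (m2)
bar 4: v0=C4 v1=C5 (P8)
bar 5: v0=D4 v1=D5 (P8)
bar 6: v0=E4 v1=G4 (m3)
bar 7: v0=E4 v1=C5 (m6)
bar 8: v0=E4 v1=G4 (m3)
bar 9: v0=G3 v1=E4 (M6)
bar 10: v0=A3 v1=A4 (P8)
  R4 @ bar1.2: C4/F5 P4 untreated
  R7 @ bar1.2: E4->F5 leap 13st
  R4 @ bar3.0: E4/F5 m2 untreated
  R7 @ bar3.1: F5->B4 leap 6st
  R1 @ bar4.0: E4/E5 P8 -> C4/C5 P8 similar
  R1 @ bar5.0: C4/C5 P8 -> D4/D5 P8 similar
  R2 @ bar10.0: G3/E4 M6 -> A3/A4 P8 similar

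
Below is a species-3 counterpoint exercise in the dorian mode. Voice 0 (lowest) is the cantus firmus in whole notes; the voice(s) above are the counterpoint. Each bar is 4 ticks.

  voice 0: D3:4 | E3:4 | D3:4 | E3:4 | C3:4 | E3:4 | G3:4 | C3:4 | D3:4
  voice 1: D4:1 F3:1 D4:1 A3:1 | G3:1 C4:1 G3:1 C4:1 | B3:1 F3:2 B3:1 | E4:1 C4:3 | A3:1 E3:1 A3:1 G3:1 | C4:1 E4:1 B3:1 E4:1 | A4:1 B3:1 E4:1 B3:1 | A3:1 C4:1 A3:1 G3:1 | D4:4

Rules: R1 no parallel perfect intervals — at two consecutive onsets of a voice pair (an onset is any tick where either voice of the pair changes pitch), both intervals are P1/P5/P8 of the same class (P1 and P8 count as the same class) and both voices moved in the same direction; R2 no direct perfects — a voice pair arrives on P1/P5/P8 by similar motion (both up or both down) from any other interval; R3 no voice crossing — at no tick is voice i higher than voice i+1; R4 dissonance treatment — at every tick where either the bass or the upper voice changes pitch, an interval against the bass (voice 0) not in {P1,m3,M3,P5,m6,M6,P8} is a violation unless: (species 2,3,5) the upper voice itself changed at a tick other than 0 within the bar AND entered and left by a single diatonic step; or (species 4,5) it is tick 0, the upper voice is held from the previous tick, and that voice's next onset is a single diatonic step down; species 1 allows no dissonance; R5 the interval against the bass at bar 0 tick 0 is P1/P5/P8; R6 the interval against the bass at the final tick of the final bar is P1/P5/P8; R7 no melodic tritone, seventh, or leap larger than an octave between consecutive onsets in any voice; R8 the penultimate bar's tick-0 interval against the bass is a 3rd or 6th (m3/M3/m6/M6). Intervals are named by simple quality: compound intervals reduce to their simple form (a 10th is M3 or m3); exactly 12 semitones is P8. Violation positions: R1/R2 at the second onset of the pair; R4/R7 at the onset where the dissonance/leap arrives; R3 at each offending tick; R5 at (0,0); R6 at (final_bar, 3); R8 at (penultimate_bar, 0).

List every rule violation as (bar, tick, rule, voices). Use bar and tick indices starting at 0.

bar 0: v0=D3 v1=D4 downbeat P8
bar 1: v0=E3 v1=G3 downbeat m3
bar 2: v0=D3 v1=B3 downbeat M6
bar 3: v0=E3 v1=E4 downbeat P8
bar 4: v0=C3 v1=A3 downbeat M6
bar 5: v0=E3 v1=C4 downbeat m6
bar 6: v0=G3 v1=A4 downbeat M2
bar 7: v0=C3 v1=A3 downbeat M6
bar 8: v0=D3 v1=D4 downbeat P8
  -> R7 @ bar 2 tick 1 v(1,): B3->F3 leap 6st
  -> R7 @ bar 2 tick 3 v(1,): F3->B3 leap 6st
  -> R2 @ bar 3 tick 0 v(0, 1): D3/B3 M6 -> E3/E4 P8 similar
  -> R4 @ bar 6 tick 0 v(0, 1): G3/A4 M2 untreated
  -> R7 @ bar 6 tick 1 v(1,): A4->B3 leap 10st
  -> R2 @ bar 8 tick 0 v(0, 1): C3/G3 P5 -> D3/D4 P8 similar

(2, 1, R7, (1,))
(2, 3, R7, (1,))
(3, 0, R2, (0, 1))
(6, 0, R4, (0, 1))
(6, 1, R7, (1,))
(8, 0, R2, (0, 1))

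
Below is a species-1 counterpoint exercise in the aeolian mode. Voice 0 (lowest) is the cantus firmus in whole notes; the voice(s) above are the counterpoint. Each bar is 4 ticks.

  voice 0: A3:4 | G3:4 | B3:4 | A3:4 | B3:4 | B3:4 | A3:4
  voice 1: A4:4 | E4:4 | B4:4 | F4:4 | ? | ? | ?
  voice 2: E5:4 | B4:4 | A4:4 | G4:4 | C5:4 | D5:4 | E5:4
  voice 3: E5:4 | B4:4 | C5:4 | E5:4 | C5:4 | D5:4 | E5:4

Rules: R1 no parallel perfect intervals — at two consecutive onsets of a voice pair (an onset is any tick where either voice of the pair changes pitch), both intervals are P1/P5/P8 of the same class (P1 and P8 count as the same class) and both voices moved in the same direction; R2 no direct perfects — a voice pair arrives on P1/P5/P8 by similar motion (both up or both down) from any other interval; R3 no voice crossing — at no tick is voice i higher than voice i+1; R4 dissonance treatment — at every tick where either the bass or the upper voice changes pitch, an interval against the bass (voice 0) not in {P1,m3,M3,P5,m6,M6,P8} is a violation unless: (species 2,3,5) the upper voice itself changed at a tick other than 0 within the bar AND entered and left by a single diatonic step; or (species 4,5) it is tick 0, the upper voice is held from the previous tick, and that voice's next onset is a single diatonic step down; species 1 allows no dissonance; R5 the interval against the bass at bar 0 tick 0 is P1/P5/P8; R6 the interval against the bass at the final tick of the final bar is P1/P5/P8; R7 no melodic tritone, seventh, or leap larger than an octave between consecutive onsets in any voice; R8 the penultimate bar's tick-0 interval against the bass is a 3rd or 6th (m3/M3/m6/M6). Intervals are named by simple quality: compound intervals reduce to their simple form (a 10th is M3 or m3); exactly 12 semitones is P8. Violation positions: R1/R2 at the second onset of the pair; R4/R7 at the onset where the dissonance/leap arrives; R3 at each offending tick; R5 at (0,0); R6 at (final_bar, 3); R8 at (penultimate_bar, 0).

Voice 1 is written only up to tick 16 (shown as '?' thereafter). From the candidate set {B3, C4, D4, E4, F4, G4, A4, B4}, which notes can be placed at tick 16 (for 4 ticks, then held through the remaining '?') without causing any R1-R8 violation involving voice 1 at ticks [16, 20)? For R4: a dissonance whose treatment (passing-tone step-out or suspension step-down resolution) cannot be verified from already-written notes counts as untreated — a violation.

B3: violates R7
C4: violates R2,R4
D4: legal
E4: violates R4
F4: violates R4
G4: legal
A4: violates R4
B4: violates R2,R7

{D4, G4}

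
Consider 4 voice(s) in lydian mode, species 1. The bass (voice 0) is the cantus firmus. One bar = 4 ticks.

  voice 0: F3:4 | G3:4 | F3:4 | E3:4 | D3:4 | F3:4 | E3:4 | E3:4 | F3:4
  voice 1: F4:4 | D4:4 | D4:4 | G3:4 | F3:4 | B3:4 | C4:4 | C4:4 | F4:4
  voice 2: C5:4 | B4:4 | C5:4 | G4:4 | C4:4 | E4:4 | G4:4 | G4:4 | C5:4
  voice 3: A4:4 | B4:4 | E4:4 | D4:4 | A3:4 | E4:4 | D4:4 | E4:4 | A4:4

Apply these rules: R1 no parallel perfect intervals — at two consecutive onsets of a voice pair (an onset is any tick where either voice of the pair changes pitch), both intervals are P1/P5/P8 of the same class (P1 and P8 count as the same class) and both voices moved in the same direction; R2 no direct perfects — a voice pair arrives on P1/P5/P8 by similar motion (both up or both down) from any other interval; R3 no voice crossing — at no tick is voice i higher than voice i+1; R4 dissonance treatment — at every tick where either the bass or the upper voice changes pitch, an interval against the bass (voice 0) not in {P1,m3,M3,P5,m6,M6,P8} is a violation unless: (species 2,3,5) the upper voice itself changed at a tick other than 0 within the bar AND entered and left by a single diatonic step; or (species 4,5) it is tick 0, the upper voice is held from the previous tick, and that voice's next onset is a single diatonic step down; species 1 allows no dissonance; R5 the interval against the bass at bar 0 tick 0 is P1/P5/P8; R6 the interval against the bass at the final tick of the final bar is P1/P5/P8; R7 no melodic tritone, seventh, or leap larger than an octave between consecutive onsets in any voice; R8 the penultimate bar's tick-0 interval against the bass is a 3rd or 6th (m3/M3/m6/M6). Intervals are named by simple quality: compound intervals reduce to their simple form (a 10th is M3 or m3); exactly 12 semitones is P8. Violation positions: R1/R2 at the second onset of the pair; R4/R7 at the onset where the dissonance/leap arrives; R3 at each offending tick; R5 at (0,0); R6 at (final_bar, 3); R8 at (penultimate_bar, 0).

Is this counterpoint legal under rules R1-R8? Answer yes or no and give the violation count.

bar 0: v0=F3 v1=F4 v2=C5 v3=A4 (M3)
bar 1: v0=G3 v1=D4 v2=B4 v3=B4 (M3)
bar 2: v0=F3 v1=D4 v2=C5 v3=E4 (M7)
bar 3: v0=E3 v1=G3 v2=G4 v3=D4 (m7)
bar 4: v0=D3 v1=F3 v2=C4 v3=A3 (P5)
bar 5: v0=F3 v1=B3 v2=E4 v3=E4 (M7)
bar 6: v0=E3 v1=C4 v2=G4 v3=D4 (m7)
bar 7: v0=E3 v1=C4 v2=G4 v3=E4 (P8)
bar 8: v0=F3 v1=F4 v2=C5 v3=A4 (M3)
  R3 @ bar0.0: C5 above A4
  R5 @ bar0.0: opens on M3
  R3 @ bar0.1: C5 above A4
  R3 @ bar0.2: C5 above A4
  R3 @ bar0.3: C5 above A4
  R3 @ bar2.0: C5 above E4
  R4 @ bar2.0: F3/E4 M7 untreated
  R3 @ bar2.1: C5 above E4
  R3 @ bar2.2: C5 above E4
  R3 @ bar2.3: C5 above E4
  R2 @ bar3.0: D4/C5 m7 -> G3/G4 P8 similar
  R2 @ bar3.0: D4/E4 M2 -> G3/D4 P5 similar
  R3 @ bar3.0: G4 above D4
  R4 @ bar3.0: E3/D4 m7 untreated
  R3 @ bar3.1: G4 above D4
  R3 @ bar3.2: G4 above D4
  R3 @ bar3.3: G4 above D4
  R2 @ bar4.0: E3/D4 m7 -> D3/A3 P5 similar
  R2 @ bar4.0: G3/G4 P8 -> F3/C4 P5 similar
  R3 @ bar4.0: C4 above A3
  R4 @ bar4.0: D3/C4 m7 untreated
  R3 @ bar4.1: C4 above A3
  R3 @ bar4.2: C4 above A3
  R3 @ bar4.3: C4 above A3
  R2 @ bar5.0: C4/A3 m3 -> E4/E4 P1 similar
  R4 @ bar5.0: F3/B3 TT untreated
  R4 @ bar5.0: F3/E4 M7 untreated
  R4 @ bar5.0: F3/E4 M7 untreated
  R7 @ bar5.0: F3->B3 leap 6st
  R2 @ bar6.0: B3/E4 P4 -> C4/G4 P5 similar
  R3 @ bar6.0: G4 above D4
  R4 @ bar6.0: E3/D4 m7 untreated
  R3 @ bar6.1: G4 above D4
  R3 @ bar6.2: G4 above D4
  R3 @ bar6.3: G4 above D4
  R3 @ bar7.0: G4 above E4
  R8 @ bar7.0: penult P8 not 3rd/6th
  R3 @ bar7.1: G4 above E4
  R3 @ bar7.2: G4 above E4
  R3 @ bar7.3: G4 above E4
  R1 @ bar8.0: C4/G4 P5 -> F4/C5 P5 similar
  R2 @ bar8.0: E3/C4 m6 -> F3/F4 P8 similar
  R2 @ bar8.0: E3/G4 m3 -> F3/C5 P5 similar
  R3 @ bar8.0: C5 above A4
  R3 @ bar8.1: C5 above A4
  R3 @ bar8.2: C5 above A4
  R3 @ bar8.3: C5 above A4
  R6 @ bar8.3: closes on M3

No (48 violations)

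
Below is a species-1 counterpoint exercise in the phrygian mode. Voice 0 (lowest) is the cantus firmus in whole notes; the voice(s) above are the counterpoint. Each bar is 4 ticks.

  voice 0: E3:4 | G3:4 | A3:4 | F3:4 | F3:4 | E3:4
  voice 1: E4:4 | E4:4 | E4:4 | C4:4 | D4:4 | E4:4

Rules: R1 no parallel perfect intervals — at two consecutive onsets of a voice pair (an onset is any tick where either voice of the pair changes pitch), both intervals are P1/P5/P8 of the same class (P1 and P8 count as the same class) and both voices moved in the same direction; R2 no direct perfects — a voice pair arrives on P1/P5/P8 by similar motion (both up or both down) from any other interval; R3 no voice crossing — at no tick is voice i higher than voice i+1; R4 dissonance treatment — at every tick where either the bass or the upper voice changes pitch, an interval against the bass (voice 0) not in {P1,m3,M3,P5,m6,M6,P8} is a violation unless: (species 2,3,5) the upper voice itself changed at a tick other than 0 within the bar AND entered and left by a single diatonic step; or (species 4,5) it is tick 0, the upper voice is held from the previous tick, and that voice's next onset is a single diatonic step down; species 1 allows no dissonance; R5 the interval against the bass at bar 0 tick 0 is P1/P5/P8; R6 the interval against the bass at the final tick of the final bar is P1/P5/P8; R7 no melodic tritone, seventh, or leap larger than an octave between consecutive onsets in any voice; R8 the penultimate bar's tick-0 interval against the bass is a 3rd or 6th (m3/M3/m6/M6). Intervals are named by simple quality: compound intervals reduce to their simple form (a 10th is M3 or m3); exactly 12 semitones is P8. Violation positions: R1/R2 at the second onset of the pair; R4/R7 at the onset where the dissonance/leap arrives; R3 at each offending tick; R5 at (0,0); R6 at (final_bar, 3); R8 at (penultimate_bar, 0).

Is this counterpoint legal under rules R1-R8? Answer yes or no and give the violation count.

No (1 violations)

bar 0: v0=E3 v1=E4 (P8)
bar 1: v0=G3 v1=E4 (M6)
bar 2: v0=A3 v1=E4 (P5)
bar 3: v0=F3 v1=C4 (P5)
bar 4: v0=F3 v1=D4 (M6)
bar 5: v0=E3 v1=E4 (P8)
  R1 @ bar3.0: A3/E4 P5 -> F3/C4 P5 similar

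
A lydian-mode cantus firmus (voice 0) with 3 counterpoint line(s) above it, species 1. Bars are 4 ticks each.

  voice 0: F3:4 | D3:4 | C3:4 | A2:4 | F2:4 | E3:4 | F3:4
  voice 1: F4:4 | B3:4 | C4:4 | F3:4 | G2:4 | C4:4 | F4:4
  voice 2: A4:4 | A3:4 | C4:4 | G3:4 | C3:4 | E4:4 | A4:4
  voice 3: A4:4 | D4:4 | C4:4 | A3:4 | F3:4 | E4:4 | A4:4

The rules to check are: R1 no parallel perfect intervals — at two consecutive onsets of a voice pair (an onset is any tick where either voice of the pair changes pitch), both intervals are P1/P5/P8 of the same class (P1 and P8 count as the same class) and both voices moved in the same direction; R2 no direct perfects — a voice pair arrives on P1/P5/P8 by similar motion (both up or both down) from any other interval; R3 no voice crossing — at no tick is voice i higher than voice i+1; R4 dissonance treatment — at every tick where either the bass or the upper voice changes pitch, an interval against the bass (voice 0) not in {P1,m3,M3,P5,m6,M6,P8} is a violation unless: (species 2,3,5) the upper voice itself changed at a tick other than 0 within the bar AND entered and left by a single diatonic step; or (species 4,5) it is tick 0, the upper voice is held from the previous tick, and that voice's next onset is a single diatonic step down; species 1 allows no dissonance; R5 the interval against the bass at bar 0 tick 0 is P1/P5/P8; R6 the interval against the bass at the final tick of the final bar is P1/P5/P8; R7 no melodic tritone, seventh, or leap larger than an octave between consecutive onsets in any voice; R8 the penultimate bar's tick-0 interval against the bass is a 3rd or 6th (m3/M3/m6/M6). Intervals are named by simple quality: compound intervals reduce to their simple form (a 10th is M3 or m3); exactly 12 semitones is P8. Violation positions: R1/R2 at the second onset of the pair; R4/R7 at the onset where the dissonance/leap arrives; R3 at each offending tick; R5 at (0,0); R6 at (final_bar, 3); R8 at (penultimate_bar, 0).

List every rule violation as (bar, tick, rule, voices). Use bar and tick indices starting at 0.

bar 0: v0=F3 v1=F4 v2=A4 v3=A4 downbeat M3
bar 1: v0=D3 v1=B3 v2=A3 v3=D4 downbeat P8
bar 2: v0=C3 v1=C4 v2=C4 v3=C4 downbeat P8
bar 3: v0=A2 v1=F3 v2=G3 v3=A3 downbeat P8
bar 4: v0=F2 v1=G2 v2=C3 v3=F3 downbeat P8
bar 5: v0=E3 v1=C4 v2=E4 v3=E4 downbeat P8
bar 6: v0=F3 v1=F4 v2=A4 v3=A4 downbeat M3
  -> R5 @ bar 0 tick 0 v(0, 2): opens on M3
  -> R5 @ bar 0 tick 0 v(0, 3): opens on M3
  -> R2 @ bar 1 tick 0 v(0, 2): F3/A4 M3 -> D3/A3 P5 similar
  -> R2 @ bar 1 tick 0 v(0, 3): F3/A4 M3 -> D3/D4 P8 similar
  -> R3 @ bar 1 tick 0 v(1, 2): B3 above A3
  -> R7 @ bar 1 tick 0 v(1,): F4->B3 leap 6st
  -> R3 @ bar 1 tick 1 v(1, 2): B3 above A3
  -> R3 @ bar 1 tick 2 v(1, 2): B3 above A3
  -> R3 @ bar 1 tick 3 v(1, 2): B3 above A3
  -> R1 @ bar 2 tick 0 v(0, 3): D3/D4 P8 -> C3/C4 P8 similar
  -> R2 @ bar 2 tick 0 v(1, 2): B3/A3 M2 -> C4/C4 P1 similar
  -> R1 @ bar 3 tick 0 v(0, 3): C3/C4 P8 -> A2/A3 P8 similar
  -> R4 @ bar 3 tick 0 v(0, 2): A2/G3 m7 untreated
  -> R1 @ bar 4 tick 0 v(0, 3): A2/A3 P8 -> F2/F3 P8 similar
  -> R2 @ bar 4 tick 0 v(0, 2): A2/G3 m7 -> F2/C3 P5 similar
  -> R4 @ bar 4 tick 0 v(0, 1): F2/G2 M2 untreated
  -> R7 @ bar 4 tick 0 v(1,): F3->G2 leap 10st
  -> R1 @ bar 5 tick 0 v(0, 3): F2/F3 P8 -> E3/E4 P8 similar
  -> R2 @ bar 5 tick 0 v(0, 2): F2/C3 P5 -> E3/E4 P8 similar
  -> R2 @ bar 5 tick 0 v(2, 3): C3/F3 P4 -> E4/E4 P1 similar
  -> R7 @ bar 5 tick 0 v(0,): F2->E3 leap 11st
  -> R7 @ bar 5 tick 0 v(1,): G2->C4 leap 17st
  -> R7 @ bar 5 tick 0 v(2,): C3->E4 leap 16st
  -> R7 @ bar 5 tick 0 v(3,): F3->E4 leap 11st
  -> R8 @ bar 5 tick 0 v(0, 2): penult P8 not 3rd/6th
  -> R8 @ bar 5 tick 0 v(0, 3): penult P8 not 3rd/6th
  -> R1 @ bar 6 tick 0 v(2, 3): E4/E4 P1 -> A4/A4 P1 similar
  -> R2 @ bar 6 tick 0 v(0, 1): E3/C4 m6 -> F3/F4 P8 similar
  -> R6 @ bar 6 tick 3 v(0, 2): closes on M3
  -> R6 @ bar 6 tick 3 v(0, 3): closes on M3

(0, 0, R5, (0, 2))
(0, 0, R5, (0, 3))
(1, 0, R2, (0, 2))
(1, 0, R2, (0, 3))
(1, 0, R3, (1, 2))
(1, 0, R7, (1,))
(1, 1, R3, (1, 2))
(1, 2, R3, (1, 2))
(1, 3, R3, (1, 2))
(2, 0, R1, (0, 3))
(2, 0, R2, (1, 2))
(3, 0, R1, (0, 3))
(3, 0, R4, (0, 2))
(4, 0, R1, (0, 3))
(4, 0, R2, (0, 2))
(4, 0, R4, (0, 1))
(4, 0, R7, (1,))
(5, 0, R1, (0, 3))
(5, 0, R2, (0, 2))
(5, 0, R2, (2, 3))
(5, 0, R7, (0,))
(5, 0, R7, (1,))
(5, 0, R7, (2,))
(5, 0, R7, (3,))
(5, 0, R8, (0, 2))
(5, 0, R8, (0, 3))
(6, 0, R1, (2, 3))
(6, 0, R2, (0, 1))
(6, 3, R6, (0, 2))
(6, 3, R6, (0, 3))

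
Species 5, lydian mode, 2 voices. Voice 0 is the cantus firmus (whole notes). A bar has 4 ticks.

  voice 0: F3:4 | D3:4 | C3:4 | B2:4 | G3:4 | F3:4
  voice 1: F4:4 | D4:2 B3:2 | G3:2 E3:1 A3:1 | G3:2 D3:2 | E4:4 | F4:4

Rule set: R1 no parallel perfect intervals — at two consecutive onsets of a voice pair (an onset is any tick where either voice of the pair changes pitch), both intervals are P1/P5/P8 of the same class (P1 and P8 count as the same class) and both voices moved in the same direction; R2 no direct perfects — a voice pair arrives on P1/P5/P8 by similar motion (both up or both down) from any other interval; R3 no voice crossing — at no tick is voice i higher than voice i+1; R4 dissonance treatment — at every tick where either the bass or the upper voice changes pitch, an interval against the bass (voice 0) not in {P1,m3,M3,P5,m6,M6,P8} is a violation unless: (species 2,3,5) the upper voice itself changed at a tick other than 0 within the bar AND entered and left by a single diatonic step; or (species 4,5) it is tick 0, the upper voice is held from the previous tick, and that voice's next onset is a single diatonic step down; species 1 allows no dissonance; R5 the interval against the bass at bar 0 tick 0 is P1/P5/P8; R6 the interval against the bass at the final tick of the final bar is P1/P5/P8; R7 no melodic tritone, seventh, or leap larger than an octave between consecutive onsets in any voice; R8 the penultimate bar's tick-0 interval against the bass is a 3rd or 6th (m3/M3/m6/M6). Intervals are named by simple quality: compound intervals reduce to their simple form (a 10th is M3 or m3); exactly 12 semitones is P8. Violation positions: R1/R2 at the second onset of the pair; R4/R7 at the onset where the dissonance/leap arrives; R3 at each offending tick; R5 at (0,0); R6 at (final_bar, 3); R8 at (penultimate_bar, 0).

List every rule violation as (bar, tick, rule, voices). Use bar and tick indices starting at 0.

bar 0: v0=F3 v1=F4 downbeat P8
bar 1: v0=D3 v1=D4 downbeat P8
bar 2: v0=C3 v1=G3 downbeat P5
bar 3: v0=B2 v1=G3 downbeat m6
bar 4: v0=G3 v1=E4 downbeat M6
bar 5: v0=F3 v1=F4 downbeat P8
  -> R1 @ bar 1 tick 0 v(0, 1): F3/F4 P8 -> D3/D4 P8 similar
  -> R2 @ bar 2 tick 0 v(0, 1): D3/B3 M6 -> C3/G3 P5 similar
  -> R7 @ bar 4 tick 0 v(1,): D3->E4 leap 14st

(1, 0, R1, (0, 1))
(2, 0, R2, (0, 1))
(4, 0, R7, (1,))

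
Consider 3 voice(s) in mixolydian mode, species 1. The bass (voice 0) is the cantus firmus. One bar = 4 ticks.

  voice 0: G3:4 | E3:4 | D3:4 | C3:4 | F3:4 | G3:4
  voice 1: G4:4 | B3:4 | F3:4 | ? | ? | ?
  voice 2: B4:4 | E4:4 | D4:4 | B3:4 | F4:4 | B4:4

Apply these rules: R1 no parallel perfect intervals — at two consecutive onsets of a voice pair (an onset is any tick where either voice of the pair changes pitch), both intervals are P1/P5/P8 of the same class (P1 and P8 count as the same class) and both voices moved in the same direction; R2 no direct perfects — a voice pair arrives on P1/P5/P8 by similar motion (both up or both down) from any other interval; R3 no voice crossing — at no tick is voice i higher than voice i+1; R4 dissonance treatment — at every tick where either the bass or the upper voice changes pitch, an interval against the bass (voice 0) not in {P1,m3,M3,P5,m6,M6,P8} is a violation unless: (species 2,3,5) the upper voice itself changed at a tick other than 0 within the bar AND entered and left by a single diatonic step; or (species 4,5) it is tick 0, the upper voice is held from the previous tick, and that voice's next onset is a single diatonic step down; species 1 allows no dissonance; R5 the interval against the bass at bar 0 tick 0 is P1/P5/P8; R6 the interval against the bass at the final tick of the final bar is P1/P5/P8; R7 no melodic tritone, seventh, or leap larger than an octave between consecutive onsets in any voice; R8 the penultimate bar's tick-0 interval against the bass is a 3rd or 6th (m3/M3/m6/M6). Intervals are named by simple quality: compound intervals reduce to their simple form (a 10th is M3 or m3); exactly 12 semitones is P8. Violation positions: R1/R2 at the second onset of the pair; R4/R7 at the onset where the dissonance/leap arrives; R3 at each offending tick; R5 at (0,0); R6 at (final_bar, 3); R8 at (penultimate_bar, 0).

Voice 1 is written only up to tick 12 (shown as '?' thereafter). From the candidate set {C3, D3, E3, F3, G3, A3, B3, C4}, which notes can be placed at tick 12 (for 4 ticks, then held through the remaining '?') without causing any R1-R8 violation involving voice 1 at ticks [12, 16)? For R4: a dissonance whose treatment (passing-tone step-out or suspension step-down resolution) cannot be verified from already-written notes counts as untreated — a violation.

C3: violates R2
D3: violates R4
E3: violates R2
F3: violates R4
G3: legal
A3: legal
B3: violates R4,R7
C4: violates R3

{A3, G3}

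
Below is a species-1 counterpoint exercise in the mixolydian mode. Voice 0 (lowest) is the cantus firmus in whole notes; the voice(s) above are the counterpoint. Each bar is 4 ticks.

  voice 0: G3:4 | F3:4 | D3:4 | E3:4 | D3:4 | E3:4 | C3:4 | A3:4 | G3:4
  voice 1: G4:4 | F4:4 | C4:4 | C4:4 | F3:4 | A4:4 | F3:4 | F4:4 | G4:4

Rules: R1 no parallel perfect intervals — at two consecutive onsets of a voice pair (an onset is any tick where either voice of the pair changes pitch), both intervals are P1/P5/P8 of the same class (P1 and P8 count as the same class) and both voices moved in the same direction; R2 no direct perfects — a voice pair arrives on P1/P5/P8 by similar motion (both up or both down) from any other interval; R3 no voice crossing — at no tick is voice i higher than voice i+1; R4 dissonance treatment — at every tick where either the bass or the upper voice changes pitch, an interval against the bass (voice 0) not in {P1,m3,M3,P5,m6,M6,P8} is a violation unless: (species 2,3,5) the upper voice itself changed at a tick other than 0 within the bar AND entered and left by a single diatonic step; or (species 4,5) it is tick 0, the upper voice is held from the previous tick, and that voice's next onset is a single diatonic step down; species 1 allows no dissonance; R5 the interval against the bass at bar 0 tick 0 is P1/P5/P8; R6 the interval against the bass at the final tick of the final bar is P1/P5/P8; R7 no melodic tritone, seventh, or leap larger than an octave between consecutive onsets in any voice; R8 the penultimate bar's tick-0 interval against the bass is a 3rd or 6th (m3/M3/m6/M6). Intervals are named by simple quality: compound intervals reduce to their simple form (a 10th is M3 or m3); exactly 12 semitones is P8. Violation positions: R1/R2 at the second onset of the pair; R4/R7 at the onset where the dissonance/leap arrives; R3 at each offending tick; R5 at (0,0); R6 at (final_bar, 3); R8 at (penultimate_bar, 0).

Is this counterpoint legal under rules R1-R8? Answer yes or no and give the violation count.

No (6 violations)

bar 0: v0=G3 v1=G4 (P8)
bar 1: v0=F3 v1=F4 (P8)
bar 2: v0=D3 v1=C4 (m7)
bar 3: v0=E3 v1=C4 (m6)
bar 4: v0=D3 v1=F3 (m3)
bar 5: v0=E3 v1=A4 (P4)
bar 6: v0=C3 v1=F3 (P4)
bar 7: v0=A3 v1=F4 (m6)
bar 8: v0=G3 v1=G4 (P8)
  R1 @ bar1.0: G3/G4 P8 -> F3/F4 P8 similar
  R4 @ bar2.0: D3/C4 m7 untreated
  R4 @ bar5.0: E3/A4 P4 untreated
  R7 @ bar5.0: F3->A4 leap 16st
  R4 @ bar6.0: C3/F3 P4 untreated
  R7 @ bar6.0: A4->F3 leap 16st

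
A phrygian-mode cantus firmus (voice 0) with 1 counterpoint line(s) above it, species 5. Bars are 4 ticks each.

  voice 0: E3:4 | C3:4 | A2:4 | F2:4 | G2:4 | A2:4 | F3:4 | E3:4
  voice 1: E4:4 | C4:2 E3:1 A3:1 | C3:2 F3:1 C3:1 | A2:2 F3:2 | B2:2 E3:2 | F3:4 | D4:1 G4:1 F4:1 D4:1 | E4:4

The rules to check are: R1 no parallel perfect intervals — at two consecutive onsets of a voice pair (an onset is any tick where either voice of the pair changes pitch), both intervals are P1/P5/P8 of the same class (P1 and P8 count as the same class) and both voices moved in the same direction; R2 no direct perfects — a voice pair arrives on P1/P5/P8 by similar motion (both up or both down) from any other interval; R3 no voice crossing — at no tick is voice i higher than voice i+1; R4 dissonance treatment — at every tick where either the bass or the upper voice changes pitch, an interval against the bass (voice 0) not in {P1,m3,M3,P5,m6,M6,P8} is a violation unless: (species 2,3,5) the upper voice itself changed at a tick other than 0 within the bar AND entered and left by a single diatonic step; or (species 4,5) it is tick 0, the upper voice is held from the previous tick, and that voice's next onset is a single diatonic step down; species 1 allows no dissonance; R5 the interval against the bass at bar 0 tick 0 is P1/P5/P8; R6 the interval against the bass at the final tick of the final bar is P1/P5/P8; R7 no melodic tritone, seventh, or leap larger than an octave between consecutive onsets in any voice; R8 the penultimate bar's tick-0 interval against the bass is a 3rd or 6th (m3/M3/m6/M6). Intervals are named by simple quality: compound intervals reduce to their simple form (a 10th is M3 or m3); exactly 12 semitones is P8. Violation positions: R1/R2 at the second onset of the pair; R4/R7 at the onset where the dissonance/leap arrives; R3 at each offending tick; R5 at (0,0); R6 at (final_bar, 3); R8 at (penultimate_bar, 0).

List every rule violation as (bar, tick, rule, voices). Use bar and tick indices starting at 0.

bar 0: v0=E3 v1=E4 downbeat P8
bar 1: v0=C3 v1=C4 downbeat P8
bar 2: v0=A2 v1=C3 downbeat m3
bar 3: v0=F2 v1=A2 downbeat M3
bar 4: v0=G2 v1=B2 downbeat M3
bar 5: v0=A2 v1=F3 downbeat m6
bar 6: v0=F3 v1=D4 downbeat M6
bar 7: v0=E3 v1=E4 downbeat P8
  -> R1 @ bar 1 tick 0 v(0, 1): E3/E4 P8 -> C3/C4 P8 similar
  -> R7 @ bar 4 tick 0 v(1,): F3->B2 leap 6st
  -> R4 @ bar 6 tick 1 v(0, 1): F3/G4 M2 untreated

(1, 0, R1, (0, 1))
(4, 0, R7, (1,))
(6, 1, R4, (0, 1))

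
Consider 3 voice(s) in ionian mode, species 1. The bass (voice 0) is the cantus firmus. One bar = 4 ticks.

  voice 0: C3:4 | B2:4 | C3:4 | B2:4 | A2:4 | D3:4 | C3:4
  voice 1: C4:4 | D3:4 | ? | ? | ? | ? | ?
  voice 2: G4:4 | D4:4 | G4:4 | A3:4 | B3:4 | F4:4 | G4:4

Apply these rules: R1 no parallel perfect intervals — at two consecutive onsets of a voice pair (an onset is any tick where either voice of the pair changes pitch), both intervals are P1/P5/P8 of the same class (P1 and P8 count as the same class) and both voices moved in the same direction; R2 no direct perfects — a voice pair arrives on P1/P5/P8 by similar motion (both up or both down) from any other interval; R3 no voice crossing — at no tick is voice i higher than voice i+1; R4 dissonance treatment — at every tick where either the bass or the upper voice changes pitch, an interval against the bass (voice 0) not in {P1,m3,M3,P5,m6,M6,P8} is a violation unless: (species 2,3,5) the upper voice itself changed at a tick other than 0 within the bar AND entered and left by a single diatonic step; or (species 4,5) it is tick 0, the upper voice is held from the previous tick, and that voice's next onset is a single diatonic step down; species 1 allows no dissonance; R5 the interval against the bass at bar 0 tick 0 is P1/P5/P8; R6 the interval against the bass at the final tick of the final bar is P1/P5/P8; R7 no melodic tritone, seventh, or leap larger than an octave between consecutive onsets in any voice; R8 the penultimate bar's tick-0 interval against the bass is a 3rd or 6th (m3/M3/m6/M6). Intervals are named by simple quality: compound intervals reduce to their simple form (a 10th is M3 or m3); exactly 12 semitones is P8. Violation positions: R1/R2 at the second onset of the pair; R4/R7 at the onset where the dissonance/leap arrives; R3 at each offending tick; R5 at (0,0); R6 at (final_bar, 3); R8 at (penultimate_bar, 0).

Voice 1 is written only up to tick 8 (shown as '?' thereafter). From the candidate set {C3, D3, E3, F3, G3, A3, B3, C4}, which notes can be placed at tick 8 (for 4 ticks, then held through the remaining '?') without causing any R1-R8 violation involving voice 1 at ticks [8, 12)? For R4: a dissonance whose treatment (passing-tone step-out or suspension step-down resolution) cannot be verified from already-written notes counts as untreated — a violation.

C3: legal
D3: violates R4
E3: legal
F3: violates R4
G3: violates R1,R2
A3: legal
B3: violates R4
C4: violates R2,R7

{A3, C3, E3}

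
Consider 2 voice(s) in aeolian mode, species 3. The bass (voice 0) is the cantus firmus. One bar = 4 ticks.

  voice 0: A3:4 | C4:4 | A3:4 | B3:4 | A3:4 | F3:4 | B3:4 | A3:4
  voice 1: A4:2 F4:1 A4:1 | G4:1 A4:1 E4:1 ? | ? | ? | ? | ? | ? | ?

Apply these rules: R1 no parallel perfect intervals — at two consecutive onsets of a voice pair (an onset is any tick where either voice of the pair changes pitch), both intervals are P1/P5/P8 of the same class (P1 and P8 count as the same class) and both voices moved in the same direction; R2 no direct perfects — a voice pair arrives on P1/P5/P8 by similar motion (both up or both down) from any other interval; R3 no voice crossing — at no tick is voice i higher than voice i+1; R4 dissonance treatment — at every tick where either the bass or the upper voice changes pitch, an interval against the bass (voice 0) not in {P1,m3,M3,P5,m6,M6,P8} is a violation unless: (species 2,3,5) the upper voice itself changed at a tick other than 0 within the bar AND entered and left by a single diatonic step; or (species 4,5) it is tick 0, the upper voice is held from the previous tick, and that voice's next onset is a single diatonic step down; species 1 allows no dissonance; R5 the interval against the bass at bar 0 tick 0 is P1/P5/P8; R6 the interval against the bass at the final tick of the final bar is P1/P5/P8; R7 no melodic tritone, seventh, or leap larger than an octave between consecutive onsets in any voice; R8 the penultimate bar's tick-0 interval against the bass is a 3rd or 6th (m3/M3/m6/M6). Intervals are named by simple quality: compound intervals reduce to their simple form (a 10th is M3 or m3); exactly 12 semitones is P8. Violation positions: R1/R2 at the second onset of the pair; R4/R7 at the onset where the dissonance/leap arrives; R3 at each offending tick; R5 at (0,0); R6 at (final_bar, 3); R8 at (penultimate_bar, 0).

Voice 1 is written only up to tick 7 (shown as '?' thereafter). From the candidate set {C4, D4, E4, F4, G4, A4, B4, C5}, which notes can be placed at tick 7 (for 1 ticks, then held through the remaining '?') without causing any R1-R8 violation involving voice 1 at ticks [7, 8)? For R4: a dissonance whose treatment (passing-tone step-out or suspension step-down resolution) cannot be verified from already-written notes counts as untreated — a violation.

{A4, C4, C5, E4, G4}

C4: legal
D4: violates R4
E4: legal
F4: violates R4
G4: legal
A4: legal
B4: violates R4
C5: legal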